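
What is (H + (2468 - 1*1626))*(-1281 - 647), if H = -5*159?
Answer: -90616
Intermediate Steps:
H = -795
(H + (2468 - 1*1626))*(-1281 - 647) = (-795 + (2468 - 1*1626))*(-1281 - 647) = (-795 + (2468 - 1626))*(-1928) = (-795 + 842)*(-1928) = 47*(-1928) = -90616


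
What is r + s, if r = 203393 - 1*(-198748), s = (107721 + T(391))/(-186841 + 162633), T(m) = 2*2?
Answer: 9734921603/24208 ≈ 4.0214e+5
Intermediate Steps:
T(m) = 4
s = -107725/24208 (s = (107721 + 4)/(-186841 + 162633) = 107725/(-24208) = 107725*(-1/24208) = -107725/24208 ≈ -4.4500)
r = 402141 (r = 203393 + 198748 = 402141)
r + s = 402141 - 107725/24208 = 9734921603/24208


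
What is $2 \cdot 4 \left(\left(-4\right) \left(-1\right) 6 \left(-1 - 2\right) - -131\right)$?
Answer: $472$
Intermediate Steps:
$2 \cdot 4 \left(\left(-4\right) \left(-1\right) 6 \left(-1 - 2\right) - -131\right) = 8 \left(4 \cdot 6 \left(-3\right) + 131\right) = 8 \left(24 \left(-3\right) + 131\right) = 8 \left(-72 + 131\right) = 8 \cdot 59 = 472$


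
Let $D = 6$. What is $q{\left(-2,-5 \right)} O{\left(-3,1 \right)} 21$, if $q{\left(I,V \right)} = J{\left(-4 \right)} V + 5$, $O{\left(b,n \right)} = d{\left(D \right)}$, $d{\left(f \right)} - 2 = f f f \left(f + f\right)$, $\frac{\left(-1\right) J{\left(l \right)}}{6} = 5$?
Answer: $8443470$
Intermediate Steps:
$J{\left(l \right)} = -30$ ($J{\left(l \right)} = \left(-6\right) 5 = -30$)
$d{\left(f \right)} = 2 + 2 f^{4}$ ($d{\left(f \right)} = 2 + f f f \left(f + f\right) = 2 + f^{2} f 2 f = 2 + f^{2} \cdot 2 f^{2} = 2 + 2 f^{4}$)
$O{\left(b,n \right)} = 2594$ ($O{\left(b,n \right)} = 2 + 2 \cdot 6^{4} = 2 + 2 \cdot 1296 = 2 + 2592 = 2594$)
$q{\left(I,V \right)} = 5 - 30 V$ ($q{\left(I,V \right)} = - 30 V + 5 = 5 - 30 V$)
$q{\left(-2,-5 \right)} O{\left(-3,1 \right)} 21 = \left(5 - -150\right) 2594 \cdot 21 = \left(5 + 150\right) 2594 \cdot 21 = 155 \cdot 2594 \cdot 21 = 402070 \cdot 21 = 8443470$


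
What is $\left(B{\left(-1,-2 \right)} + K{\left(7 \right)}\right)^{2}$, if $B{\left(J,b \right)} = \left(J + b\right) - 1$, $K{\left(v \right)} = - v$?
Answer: $121$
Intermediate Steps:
$B{\left(J,b \right)} = -1 + J + b$
$\left(B{\left(-1,-2 \right)} + K{\left(7 \right)}\right)^{2} = \left(\left(-1 - 1 - 2\right) - 7\right)^{2} = \left(-4 - 7\right)^{2} = \left(-11\right)^{2} = 121$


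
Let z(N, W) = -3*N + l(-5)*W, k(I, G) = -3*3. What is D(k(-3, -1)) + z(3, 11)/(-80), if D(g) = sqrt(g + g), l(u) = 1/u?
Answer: 7/50 + 3*I*sqrt(2) ≈ 0.14 + 4.2426*I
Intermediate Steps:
l(u) = 1/u
k(I, G) = -9
z(N, W) = -3*N - W/5 (z(N, W) = -3*N + W/(-5) = -3*N - W/5)
D(g) = sqrt(2)*sqrt(g) (D(g) = sqrt(2*g) = sqrt(2)*sqrt(g))
D(k(-3, -1)) + z(3, 11)/(-80) = sqrt(2)*sqrt(-9) + (-3*3 - 1/5*11)/(-80) = sqrt(2)*(3*I) + (-9 - 11/5)*(-1/80) = 3*I*sqrt(2) - 56/5*(-1/80) = 3*I*sqrt(2) + 7/50 = 7/50 + 3*I*sqrt(2)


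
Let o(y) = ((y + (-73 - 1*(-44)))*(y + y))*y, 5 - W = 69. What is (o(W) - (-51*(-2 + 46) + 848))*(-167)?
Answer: 126996820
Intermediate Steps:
W = -64 (W = 5 - 1*69 = 5 - 69 = -64)
o(y) = 2*y**2*(-29 + y) (o(y) = ((y + (-73 + 44))*(2*y))*y = ((y - 29)*(2*y))*y = ((-29 + y)*(2*y))*y = (2*y*(-29 + y))*y = 2*y**2*(-29 + y))
(o(W) - (-51*(-2 + 46) + 848))*(-167) = (2*(-64)**2*(-29 - 64) - (-51*(-2 + 46) + 848))*(-167) = (2*4096*(-93) - (-51*44 + 848))*(-167) = (-761856 - (-2244 + 848))*(-167) = (-761856 - 1*(-1396))*(-167) = (-761856 + 1396)*(-167) = -760460*(-167) = 126996820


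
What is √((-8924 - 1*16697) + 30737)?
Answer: 2*√1279 ≈ 71.526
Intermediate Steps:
√((-8924 - 1*16697) + 30737) = √((-8924 - 16697) + 30737) = √(-25621 + 30737) = √5116 = 2*√1279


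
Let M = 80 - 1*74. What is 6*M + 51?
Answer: 87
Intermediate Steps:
M = 6 (M = 80 - 74 = 6)
6*M + 51 = 6*6 + 51 = 36 + 51 = 87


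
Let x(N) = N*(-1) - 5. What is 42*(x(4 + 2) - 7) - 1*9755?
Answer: -10511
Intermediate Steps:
x(N) = -5 - N (x(N) = -N - 5 = -5 - N)
42*(x(4 + 2) - 7) - 1*9755 = 42*((-5 - (4 + 2)) - 7) - 1*9755 = 42*((-5 - 1*6) - 7) - 9755 = 42*((-5 - 6) - 7) - 9755 = 42*(-11 - 7) - 9755 = 42*(-18) - 9755 = -756 - 9755 = -10511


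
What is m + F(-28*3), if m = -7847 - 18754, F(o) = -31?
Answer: -26632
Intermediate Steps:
m = -26601
m + F(-28*3) = -26601 - 31 = -26632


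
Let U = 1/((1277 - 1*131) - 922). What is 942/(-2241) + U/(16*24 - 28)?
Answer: -25038869/59568768 ≈ -0.42034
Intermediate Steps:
U = 1/224 (U = 1/((1277 - 131) - 922) = 1/(1146 - 922) = 1/224 ≈ 0.0044643)
942/(-2241) + U/(16*24 - 28) = 942/(-2241) + 1/(224*(16*24 - 28)) = 942*(-1/2241) + 1/(224*(384 - 28)) = -314/747 + (1/224)/356 = -314/747 + (1/224)*(1/356) = -314/747 + 1/79744 = -25038869/59568768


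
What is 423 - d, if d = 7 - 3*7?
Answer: 437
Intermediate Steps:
d = -14 (d = 7 - 21 = -14)
423 - d = 423 - 1*(-14) = 423 + 14 = 437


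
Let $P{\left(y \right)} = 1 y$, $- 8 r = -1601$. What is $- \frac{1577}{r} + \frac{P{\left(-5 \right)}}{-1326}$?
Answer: $- \frac{16720811}{2122926} \approx -7.8763$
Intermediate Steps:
$r = \frac{1601}{8}$ ($r = \left(- \frac{1}{8}\right) \left(-1601\right) = \frac{1601}{8} \approx 200.13$)
$P{\left(y \right)} = y$
$- \frac{1577}{r} + \frac{P{\left(-5 \right)}}{-1326} = - \frac{1577}{\frac{1601}{8}} - \frac{5}{-1326} = \left(-1577\right) \frac{8}{1601} - - \frac{5}{1326} = - \frac{12616}{1601} + \frac{5}{1326} = - \frac{16720811}{2122926}$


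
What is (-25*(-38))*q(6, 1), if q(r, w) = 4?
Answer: 3800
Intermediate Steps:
(-25*(-38))*q(6, 1) = -25*(-38)*4 = 950*4 = 3800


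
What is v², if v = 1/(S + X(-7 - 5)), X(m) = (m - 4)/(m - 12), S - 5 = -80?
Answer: 9/49729 ≈ 0.00018098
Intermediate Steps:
S = -75 (S = 5 - 80 = -75)
X(m) = (-4 + m)/(-12 + m)
v = -3/223 (v = 1/(-75 + (-4 + (-7 - 5))/(-12 + (-7 - 5))) = 1/(-75 + (-4 - 12)/(-12 - 12)) = 1/(-75 - 16/(-24)) = 1/(-75 - 1/24*(-16)) = 1/(-75 + ⅔) = 1/(-223/3) = -3/223 ≈ -0.013453)
v² = (-3/223)² = 9/49729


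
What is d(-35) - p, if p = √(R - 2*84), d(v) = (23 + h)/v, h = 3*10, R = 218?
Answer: -53/35 - 5*√2 ≈ -8.5854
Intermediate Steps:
h = 30
d(v) = 53/v (d(v) = (23 + 30)/v = 53/v)
p = 5*√2 (p = √(218 - 2*84) = √(218 - 168) = √50 = 5*√2 ≈ 7.0711)
d(-35) - p = 53/(-35) - 5*√2 = 53*(-1/35) - 5*√2 = -53/35 - 5*√2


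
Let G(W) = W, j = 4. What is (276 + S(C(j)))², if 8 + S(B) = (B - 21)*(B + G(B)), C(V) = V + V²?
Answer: 51984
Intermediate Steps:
S(B) = -8 + 2*B*(-21 + B) (S(B) = -8 + (B - 21)*(B + B) = -8 + (-21 + B)*(2*B) = -8 + 2*B*(-21 + B))
(276 + S(C(j)))² = (276 + (-8 - 168*(1 + 4) + 2*(4*(1 + 4))²))² = (276 + (-8 - 168*5 + 2*(4*5)²))² = (276 + (-8 - 42*20 + 2*20²))² = (276 + (-8 - 840 + 2*400))² = (276 + (-8 - 840 + 800))² = (276 - 48)² = 228² = 51984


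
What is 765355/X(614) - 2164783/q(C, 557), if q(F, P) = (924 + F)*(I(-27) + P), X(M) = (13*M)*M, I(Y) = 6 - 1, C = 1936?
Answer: -180371509917/151488302680 ≈ -1.1907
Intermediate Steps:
I(Y) = 5
X(M) = 13*M²
q(F, P) = (5 + P)*(924 + F) (q(F, P) = (924 + F)*(5 + P) = (5 + P)*(924 + F))
765355/X(614) - 2164783/q(C, 557) = 765355/((13*614²)) - 2164783/(4620 + 5*1936 + 924*557 + 1936*557) = 765355/((13*376996)) - 2164783/(4620 + 9680 + 514668 + 1078352) = 765355/4900948 - 2164783/1607320 = -180371509917/151488302680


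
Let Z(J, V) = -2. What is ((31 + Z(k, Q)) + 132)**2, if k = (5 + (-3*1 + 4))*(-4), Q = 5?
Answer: 25921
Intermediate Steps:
k = -24 (k = (5 + (-3 + 4))*(-4) = (5 + 1)*(-4) = 6*(-4) = -24)
((31 + Z(k, Q)) + 132)**2 = ((31 - 2) + 132)**2 = (29 + 132)**2 = 161**2 = 25921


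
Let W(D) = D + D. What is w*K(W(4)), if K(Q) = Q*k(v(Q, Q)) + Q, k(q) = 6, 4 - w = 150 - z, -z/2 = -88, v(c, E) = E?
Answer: 1680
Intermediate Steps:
W(D) = 2*D
z = 176 (z = -2*(-88) = 176)
w = 30 (w = 4 - (150 - 1*176) = 4 - (150 - 176) = 4 - 1*(-26) = 4 + 26 = 30)
K(Q) = 7*Q (K(Q) = Q*6 + Q = 6*Q + Q = 7*Q)
w*K(W(4)) = 30*(7*(2*4)) = 30*(7*8) = 30*56 = 1680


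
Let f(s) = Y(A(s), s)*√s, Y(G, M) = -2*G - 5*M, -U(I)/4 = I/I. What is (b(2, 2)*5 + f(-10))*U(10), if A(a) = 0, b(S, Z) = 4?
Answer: -80 - 200*I*√10 ≈ -80.0 - 632.46*I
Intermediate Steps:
U(I) = -4 (U(I) = -4*I/I = -4*1 = -4)
Y(G, M) = -5*M - 2*G
f(s) = -5*s^(3/2) (f(s) = (-5*s - 2*0)*√s = (-5*s + 0)*√s = (-5*s)*√s = -5*s^(3/2))
(b(2, 2)*5 + f(-10))*U(10) = (4*5 - (-50)*I*√10)*(-4) = (20 - (-50)*I*√10)*(-4) = (20 + 50*I*√10)*(-4) = -80 - 200*I*√10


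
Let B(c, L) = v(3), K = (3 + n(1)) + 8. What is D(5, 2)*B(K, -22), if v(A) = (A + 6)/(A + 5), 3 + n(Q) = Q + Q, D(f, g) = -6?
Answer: -27/4 ≈ -6.7500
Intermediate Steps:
n(Q) = -3 + 2*Q (n(Q) = -3 + (Q + Q) = -3 + 2*Q)
v(A) = (6 + A)/(5 + A)
K = 10 (K = (3 + (-3 + 2*1)) + 8 = (3 + (-3 + 2)) + 8 = (3 - 1) + 8 = 2 + 8 = 10)
B(c, L) = 9/8 (B(c, L) = (6 + 3)/(5 + 3) = 9/8)
D(5, 2)*B(K, -22) = -6*9/8 = -27/4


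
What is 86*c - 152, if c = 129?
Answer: 10942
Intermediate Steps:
86*c - 152 = 86*129 - 152 = 11094 - 152 = 10942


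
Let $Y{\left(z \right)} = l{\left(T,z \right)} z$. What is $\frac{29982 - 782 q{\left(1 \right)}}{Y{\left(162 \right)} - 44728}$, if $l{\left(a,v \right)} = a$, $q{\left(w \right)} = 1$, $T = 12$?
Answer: $- \frac{1825}{2674} \approx -0.6825$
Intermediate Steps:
$Y{\left(z \right)} = 12 z$
$\frac{29982 - 782 q{\left(1 \right)}}{Y{\left(162 \right)} - 44728} = \frac{29982 - 782}{12 \cdot 162 - 44728} = \frac{29982 - 782}{1944 - 44728} = \frac{29200}{-42784} = 29200 \left(- \frac{1}{42784}\right) = - \frac{1825}{2674}$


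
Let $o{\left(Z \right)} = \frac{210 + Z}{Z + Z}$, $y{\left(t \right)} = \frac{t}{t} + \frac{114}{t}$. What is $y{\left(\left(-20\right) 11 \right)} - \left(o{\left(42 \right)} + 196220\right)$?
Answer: $- \frac{21584477}{110} \approx -1.9622 \cdot 10^{5}$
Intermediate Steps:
$y{\left(t \right)} = 1 + \frac{114}{t}$
$o{\left(Z \right)} = \frac{210 + Z}{2 Z}$
$y{\left(\left(-20\right) 11 \right)} - \left(o{\left(42 \right)} + 196220\right) = \frac{114 - 220}{\left(-20\right) 11} - \left(\frac{210 + 42}{2 \cdot 42} + 196220\right) = \frac{114 - 220}{-220} - \left(\frac{1}{2} \cdot \frac{1}{42} \cdot 252 + 196220\right) = \left(- \frac{1}{220}\right) \left(-106\right) - \left(3 + 196220\right) = \frac{53}{110} - 196223 = - \frac{21584477}{110}$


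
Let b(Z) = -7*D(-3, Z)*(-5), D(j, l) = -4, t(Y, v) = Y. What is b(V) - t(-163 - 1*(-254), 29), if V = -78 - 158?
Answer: -231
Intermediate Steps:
V = -236
b(Z) = -140 (b(Z) = -7*(-4)*(-5) = 28*(-5) = -140)
b(V) - t(-163 - 1*(-254), 29) = -140 - (-163 - 1*(-254)) = -140 - (-163 + 254) = -140 - 1*91 = -140 - 91 = -231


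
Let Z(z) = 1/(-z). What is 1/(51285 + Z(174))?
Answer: 174/8923589 ≈ 1.9499e-5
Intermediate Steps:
Z(z) = -1/z
1/(51285 + Z(174)) = 1/(51285 - 1/174) = 1/(8923589/174) = 174/8923589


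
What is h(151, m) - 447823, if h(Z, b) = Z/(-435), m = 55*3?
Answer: -194803156/435 ≈ -4.4782e+5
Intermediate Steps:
m = 165
h(Z, b) = -Z/435 (h(Z, b) = Z*(-1/435) = -Z/435)
h(151, m) - 447823 = -1/435*151 - 447823 = -151/435 - 447823 = -194803156/435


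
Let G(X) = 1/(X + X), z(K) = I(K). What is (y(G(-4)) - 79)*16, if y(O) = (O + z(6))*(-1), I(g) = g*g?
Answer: -1838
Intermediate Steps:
I(g) = g**2
z(K) = K**2
G(X) = 1/(2*X)
y(O) = -36 - O (y(O) = (O + 6**2)*(-1) = (O + 36)*(-1) = (36 + O)*(-1) = -36 - O)
(y(G(-4)) - 79)*16 = ((-36 - 1/(2*(-4))) - 79)*16 = ((-36 - (-1)/(2*4)) - 79)*16 = ((-36 - 1*(-1/8)) - 79)*16 = ((-36 + 1/8) - 79)*16 = (-287/8 - 79)*16 = -919/8*16 = -1838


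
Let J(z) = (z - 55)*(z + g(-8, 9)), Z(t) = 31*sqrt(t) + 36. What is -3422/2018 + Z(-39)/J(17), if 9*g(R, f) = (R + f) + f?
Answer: -5462425/3124873 - 279*I*sqrt(39)/6194 ≈ -1.748 - 0.2813*I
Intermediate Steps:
g(R, f) = R/9 + 2*f/9 (g(R, f) = ((R + f) + f)/9 = (R + 2*f)/9 = R/9 + 2*f/9)
Z(t) = 36 + 31*sqrt(t)
J(z) = (-55 + z)*(10/9 + z) (J(z) = (z - 55)*(z + ((1/9)*(-8) + (2/9)*9)) = (-55 + z)*(z + (-8/9 + 2)) = (-55 + z)*(z + 10/9) = (-55 + z)*(10/9 + z))
-3422/2018 + Z(-39)/J(17) = -3422/2018 + (36 + 31*sqrt(-39))/(-550/9 + 17**2 - 485/9*17) = -3422*1/2018 + (36 + 31*(I*sqrt(39)))/(-550/9 + 289 - 8245/9) = -1711/1009 + (36 + 31*I*sqrt(39))/(-6194/9) = -1711/1009 + (36 + 31*I*sqrt(39))*(-9/6194) = -1711/1009 + (-162/3097 - 279*I*sqrt(39)/6194) = -5462425/3124873 - 279*I*sqrt(39)/6194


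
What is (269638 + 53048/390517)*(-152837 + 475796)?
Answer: 34007025884450346/390517 ≈ 8.7082e+10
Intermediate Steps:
(269638 + 53048/390517)*(-152837 + 475796) = (269638 + 53048*(1/390517))*322959 = (269638 + 53048/390517)*322959 = (105298275894/390517)*322959 = 34007025884450346/390517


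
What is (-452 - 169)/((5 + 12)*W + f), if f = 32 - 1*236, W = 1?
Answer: 621/187 ≈ 3.3209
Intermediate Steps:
f = -204 (f = 32 - 236 = -204)
(-452 - 169)/((5 + 12)*W + f) = (-452 - 169)/((5 + 12)*1 - 204) = -621/(17*1 - 204) = -621/(17 - 204) = -621/(-187) = -621*(-1/187) = 621/187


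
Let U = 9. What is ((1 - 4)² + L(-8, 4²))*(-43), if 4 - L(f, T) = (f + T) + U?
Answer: 172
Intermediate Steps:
L(f, T) = -5 - T - f (L(f, T) = 4 - ((f + T) + 9) = 4 - ((T + f) + 9) = 4 - (9 + T + f) = 4 + (-9 - T - f) = -5 - T - f)
((1 - 4)² + L(-8, 4²))*(-43) = ((1 - 4)² + (-5 - 1*4² - 1*(-8)))*(-43) = ((-3)² + (-5 - 1*16 + 8))*(-43) = (9 + (-5 - 16 + 8))*(-43) = (9 - 13)*(-43) = -4*(-43) = 172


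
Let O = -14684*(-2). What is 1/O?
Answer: 1/29368 ≈ 3.4051e-5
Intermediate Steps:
O = 29368
1/O = 1/29368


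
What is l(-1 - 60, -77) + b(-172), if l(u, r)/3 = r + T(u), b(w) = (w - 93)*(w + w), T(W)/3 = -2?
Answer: 90911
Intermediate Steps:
T(W) = -6 (T(W) = 3*(-2) = -6)
b(w) = 2*w*(-93 + w) (b(w) = (-93 + w)*(2*w) = 2*w*(-93 + w))
l(u, r) = -18 + 3*r (l(u, r) = 3*(r - 6) = 3*(-6 + r) = -18 + 3*r)
l(-1 - 60, -77) + b(-172) = (-18 + 3*(-77)) + 2*(-172)*(-93 - 172) = (-18 - 231) + 2*(-172)*(-265) = -249 + 91160 = 90911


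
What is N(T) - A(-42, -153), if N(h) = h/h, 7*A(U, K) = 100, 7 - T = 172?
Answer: -93/7 ≈ -13.286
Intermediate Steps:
T = -165 (T = 7 - 1*172 = 7 - 172 = -165)
A(U, K) = 100/7 (A(U, K) = (⅐)*100 = 100/7)
N(h) = 1
N(T) - A(-42, -153) = 1 - 1*100/7 = 1 - 100/7 = -93/7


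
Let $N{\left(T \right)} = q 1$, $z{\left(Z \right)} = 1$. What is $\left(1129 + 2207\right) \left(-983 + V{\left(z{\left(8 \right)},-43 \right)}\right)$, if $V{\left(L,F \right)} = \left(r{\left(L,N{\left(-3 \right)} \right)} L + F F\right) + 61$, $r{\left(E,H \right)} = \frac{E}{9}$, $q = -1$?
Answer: $\frac{9278528}{3} \approx 3.0928 \cdot 10^{6}$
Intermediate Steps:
$N{\left(T \right)} = -1$ ($N{\left(T \right)} = \left(-1\right) 1 = -1$)
$r{\left(E,H \right)} = \frac{E}{9}$ ($r{\left(E,H \right)} = E \frac{1}{9} = \frac{E}{9}$)
$V{\left(L,F \right)} = 61 + F^{2} + \frac{L^{2}}{9}$ ($V{\left(L,F \right)} = \left(\frac{L}{9} L + F F\right) + 61 = \left(\frac{L^{2}}{9} + F^{2}\right) + 61 = \left(F^{2} + \frac{L^{2}}{9}\right) + 61 = 61 + F^{2} + \frac{L^{2}}{9}$)
$\left(1129 + 2207\right) \left(-983 + V{\left(z{\left(8 \right)},-43 \right)}\right) = \left(1129 + 2207\right) \left(-983 + \left(61 + \left(-43\right)^{2} + \frac{1^{2}}{9}\right)\right) = 3336 \left(-983 + \left(61 + 1849 + \frac{1}{9} \cdot 1\right)\right) = 3336 \left(-983 + \left(61 + 1849 + \frac{1}{9}\right)\right) = 3336 \left(-983 + \frac{17191}{9}\right) = 3336 \cdot \frac{8344}{9} = \frac{9278528}{3}$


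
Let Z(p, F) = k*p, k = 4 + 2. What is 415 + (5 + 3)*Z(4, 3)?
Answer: 607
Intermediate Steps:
k = 6
Z(p, F) = 6*p
415 + (5 + 3)*Z(4, 3) = 415 + (5 + 3)*(6*4) = 415 + 8*24 = 415 + 192 = 607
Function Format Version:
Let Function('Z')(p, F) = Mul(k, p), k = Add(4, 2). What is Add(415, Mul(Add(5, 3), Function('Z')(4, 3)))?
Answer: 607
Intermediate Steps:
k = 6
Function('Z')(p, F) = Mul(6, p)
Add(415, Mul(Add(5, 3), Function('Z')(4, 3))) = Add(415, Mul(Add(5, 3), Mul(6, 4))) = Add(415, Mul(8, 24)) = Add(415, 192) = 607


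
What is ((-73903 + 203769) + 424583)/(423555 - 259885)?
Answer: 554449/163670 ≈ 3.3876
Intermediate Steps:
((-73903 + 203769) + 424583)/(423555 - 259885) = (129866 + 424583)/163670 = 554449*(1/163670) = 554449/163670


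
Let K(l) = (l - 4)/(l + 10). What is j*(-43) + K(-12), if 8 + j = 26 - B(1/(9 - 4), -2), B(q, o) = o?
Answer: -852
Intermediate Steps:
K(l) = (-4 + l)/(10 + l)
j = 20 (j = -8 + (26 - 1*(-2)) = -8 + (26 + 2) = -8 + 28 = 20)
j*(-43) + K(-12) = 20*(-43) + (-4 - 12)/(10 - 12) = -860 - 16/(-2) = -860 - ½*(-16) = -860 + 8 = -852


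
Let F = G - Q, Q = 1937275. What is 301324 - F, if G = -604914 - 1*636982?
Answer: 3480495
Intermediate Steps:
G = -1241896 (G = -604914 - 636982 = -1241896)
F = -3179171 (F = -1241896 - 1*1937275 = -1241896 - 1937275 = -3179171)
301324 - F = 301324 - 1*(-3179171) = 301324 + 3179171 = 3480495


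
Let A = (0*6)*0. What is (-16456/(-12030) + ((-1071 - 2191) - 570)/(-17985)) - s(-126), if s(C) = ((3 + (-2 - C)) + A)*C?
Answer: 38472528658/2403995 ≈ 16004.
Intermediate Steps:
A = 0 (A = 0*0 = 0)
s(C) = C*(1 - C) (s(C) = ((3 + (-2 - C)) + 0)*C = ((1 - C) + 0)*C = (1 - C)*C = C*(1 - C))
(-16456/(-12030) + ((-1071 - 2191) - 570)/(-17985)) - s(-126) = (-16456/(-12030) + ((-1071 - 2191) - 570)/(-17985)) - (-126)*(1 - 1*(-126)) = (-16456*(-1/12030) + (-3262 - 570)*(-1/17985)) - (-126)*(1 + 126) = (8228/6015 - 3832*(-1/17985)) - (-126)*127 = (8228/6015 + 3832/17985) - 1*(-16002) = 3800668/2403995 + 16002 = 38472528658/2403995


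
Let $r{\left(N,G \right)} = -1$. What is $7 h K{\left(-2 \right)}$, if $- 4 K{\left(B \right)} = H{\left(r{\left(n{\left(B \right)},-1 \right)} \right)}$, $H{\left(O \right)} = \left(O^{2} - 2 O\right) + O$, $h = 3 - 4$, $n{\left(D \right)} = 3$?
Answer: $\frac{7}{2} \approx 3.5$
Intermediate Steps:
$h = -1$ ($h = 3 - 4 = -1$)
$H{\left(O \right)} = O^{2} - O$
$K{\left(B \right)} = - \frac{1}{2}$ ($K{\left(B \right)} = - \frac{\left(-1\right) \left(-1 - 1\right)}{4} = - \frac{\left(-1\right) \left(-2\right)}{4} = \left(- \frac{1}{4}\right) 2 = - \frac{1}{2}$)
$7 h K{\left(-2 \right)} = 7 \left(-1\right) \left(- \frac{1}{2}\right) = \left(-7\right) \left(- \frac{1}{2}\right) = \frac{7}{2}$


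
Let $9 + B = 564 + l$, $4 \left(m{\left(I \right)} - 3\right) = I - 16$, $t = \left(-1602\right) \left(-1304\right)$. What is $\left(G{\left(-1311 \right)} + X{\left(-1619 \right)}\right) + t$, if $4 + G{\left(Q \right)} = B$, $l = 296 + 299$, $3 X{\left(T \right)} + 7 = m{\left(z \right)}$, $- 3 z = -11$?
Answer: $\frac{75245459}{36} \approx 2.0902 \cdot 10^{6}$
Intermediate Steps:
$z = \frac{11}{3}$ ($z = \left(- \frac{1}{3}\right) \left(-11\right) = \frac{11}{3} \approx 3.6667$)
$t = 2089008$
$m{\left(I \right)} = -1 + \frac{I}{4}$ ($m{\left(I \right)} = 3 + \frac{I - 16}{4} = 3 + \frac{-16 + I}{4} = 3 + \left(-4 + \frac{I}{4}\right) = -1 + \frac{I}{4}$)
$X{\left(T \right)} = - \frac{85}{36}$ ($X{\left(T \right)} = - \frac{7}{3} + \frac{-1 + \frac{1}{4} \cdot \frac{11}{3}}{3} = - \frac{7}{3} + \frac{-1 + \frac{11}{12}}{3} = - \frac{7}{3} + \frac{1}{3} \left(- \frac{1}{12}\right) = - \frac{7}{3} - \frac{1}{36} = - \frac{85}{36}$)
$l = 595$
$B = 1150$ ($B = -9 + \left(564 + 595\right) = -9 + 1159 = 1150$)
$G{\left(Q \right)} = 1146$ ($G{\left(Q \right)} = -4 + 1150 = 1146$)
$\left(G{\left(-1311 \right)} + X{\left(-1619 \right)}\right) + t = \left(1146 - \frac{85}{36}\right) + 2089008 = \frac{41171}{36} + 2089008 = \frac{75245459}{36}$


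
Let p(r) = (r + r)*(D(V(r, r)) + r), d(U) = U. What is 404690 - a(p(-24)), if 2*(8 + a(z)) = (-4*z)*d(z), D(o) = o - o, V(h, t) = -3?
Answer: 3058906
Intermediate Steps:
D(o) = 0
p(r) = 2*r**2 (p(r) = (r + r)*(0 + r) = (2*r)*r = 2*r**2)
a(z) = -8 - 2*z**2 (a(z) = -8 + ((-4*z)*z)/2 = -8 + (-4*z**2)/2 = -8 - 2*z**2)
404690 - a(p(-24)) = 404690 - (-8 - 2*(2*(-24)**2)**2) = 404690 - (-8 - 2*(2*576)**2) = 404690 - (-8 - 2*1152**2) = 404690 - (-8 - 2*1327104) = 404690 - (-8 - 2654208) = 404690 - 1*(-2654216) = 404690 + 2654216 = 3058906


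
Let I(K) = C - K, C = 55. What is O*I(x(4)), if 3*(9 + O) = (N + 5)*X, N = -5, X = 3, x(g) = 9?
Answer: -414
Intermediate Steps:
I(K) = 55 - K
O = -9 (O = -9 + ((-5 + 5)*3)/3 = -9 + (0*3)/3 = -9 + (⅓)*0 = -9 + 0 = -9)
O*I(x(4)) = -9*(55 - 1*9) = -9*(55 - 9) = -9*46 = -414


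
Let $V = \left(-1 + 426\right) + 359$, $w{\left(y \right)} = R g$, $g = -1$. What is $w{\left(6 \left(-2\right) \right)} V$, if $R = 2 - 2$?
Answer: $0$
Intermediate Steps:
$R = 0$ ($R = 2 - 2 = 0$)
$w{\left(y \right)} = 0$ ($w{\left(y \right)} = 0 \left(-1\right) = 0$)
$V = 784$ ($V = 425 + 359 = 784$)
$w{\left(6 \left(-2\right) \right)} V = 0 \cdot 784 = 0$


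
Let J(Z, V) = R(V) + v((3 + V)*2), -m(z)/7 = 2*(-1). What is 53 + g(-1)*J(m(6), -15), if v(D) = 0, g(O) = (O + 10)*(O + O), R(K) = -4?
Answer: 125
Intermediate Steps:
g(O) = 2*O*(10 + O) (g(O) = (10 + O)*(2*O) = 2*O*(10 + O))
m(z) = 14 (m(z) = -14*(-1) = -7*(-2) = 14)
J(Z, V) = -4 (J(Z, V) = -4 + 0 = -4)
53 + g(-1)*J(m(6), -15) = 53 + (2*(-1)*(10 - 1))*(-4) = 53 + (2*(-1)*9)*(-4) = 53 - 18*(-4) = 53 + 72 = 125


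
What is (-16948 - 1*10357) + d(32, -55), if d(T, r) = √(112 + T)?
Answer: -27293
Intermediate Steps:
(-16948 - 1*10357) + d(32, -55) = (-16948 - 1*10357) + √(112 + 32) = (-16948 - 10357) + √144 = -27305 + 12 = -27293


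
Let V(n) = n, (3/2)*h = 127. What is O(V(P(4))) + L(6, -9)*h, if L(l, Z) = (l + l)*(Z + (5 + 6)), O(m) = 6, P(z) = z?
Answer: 2038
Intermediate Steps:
h = 254/3 (h = (⅔)*127 = 254/3 ≈ 84.667)
L(l, Z) = 2*l*(11 + Z) (L(l, Z) = (2*l)*(Z + 11) = (2*l)*(11 + Z) = 2*l*(11 + Z))
O(V(P(4))) + L(6, -9)*h = 6 + (2*6*(11 - 9))*(254/3) = 6 + (2*6*2)*(254/3) = 6 + 24*(254/3) = 6 + 2032 = 2038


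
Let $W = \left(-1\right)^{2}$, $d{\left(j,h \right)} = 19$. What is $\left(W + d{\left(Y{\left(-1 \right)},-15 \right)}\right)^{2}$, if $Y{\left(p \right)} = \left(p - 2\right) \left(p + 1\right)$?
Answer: $400$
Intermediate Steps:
$Y{\left(p \right)} = \left(1 + p\right) \left(-2 + p\right)$ ($Y{\left(p \right)} = \left(-2 + p\right) \left(1 + p\right) = \left(1 + p\right) \left(-2 + p\right)$)
$W = 1$
$\left(W + d{\left(Y{\left(-1 \right)},-15 \right)}\right)^{2} = \left(1 + 19\right)^{2} = 20^{2} = 400$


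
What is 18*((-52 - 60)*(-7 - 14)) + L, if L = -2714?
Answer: 39622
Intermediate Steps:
18*((-52 - 60)*(-7 - 14)) + L = 18*((-52 - 60)*(-7 - 14)) - 2714 = 18*(-112*(-21)) - 2714 = 18*2352 - 2714 = 42336 - 2714 = 39622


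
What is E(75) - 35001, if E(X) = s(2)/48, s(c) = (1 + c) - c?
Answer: -1680047/48 ≈ -35001.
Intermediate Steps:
s(c) = 1
E(X) = 1/48
E(75) - 35001 = 1/48 - 35001 = -1680047/48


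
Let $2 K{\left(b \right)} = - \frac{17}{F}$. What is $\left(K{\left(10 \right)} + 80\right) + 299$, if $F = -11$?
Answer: $\frac{8355}{22} \approx 379.77$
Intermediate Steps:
$K{\left(b \right)} = \frac{17}{22}$ ($K{\left(b \right)} = \frac{\left(-17\right) \frac{1}{-11}}{2} = \frac{\left(-17\right) \left(- \frac{1}{11}\right)}{2} = \frac{1}{2} \cdot \frac{17}{11} = \frac{17}{22}$)
$\left(K{\left(10 \right)} + 80\right) + 299 = \left(\frac{17}{22} + 80\right) + 299 = \frac{1777}{22} + 299 = \frac{8355}{22}$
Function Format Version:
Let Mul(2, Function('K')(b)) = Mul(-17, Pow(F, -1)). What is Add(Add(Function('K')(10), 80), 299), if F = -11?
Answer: Rational(8355, 22) ≈ 379.77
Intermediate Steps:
Function('K')(b) = Rational(17, 22) (Function('K')(b) = Mul(Rational(1, 2), Mul(-17, Pow(-11, -1))) = Mul(Rational(1, 2), Mul(-17, Rational(-1, 11))) = Mul(Rational(1, 2), Rational(17, 11)) = Rational(17, 22))
Add(Add(Function('K')(10), 80), 299) = Add(Add(Rational(17, 22), 80), 299) = Add(Rational(1777, 22), 299) = Rational(8355, 22)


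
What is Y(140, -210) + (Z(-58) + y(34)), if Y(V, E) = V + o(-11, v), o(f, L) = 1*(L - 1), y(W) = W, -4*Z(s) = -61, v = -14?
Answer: 697/4 ≈ 174.25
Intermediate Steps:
Z(s) = 61/4 (Z(s) = -¼*(-61) = 61/4)
o(f, L) = -1 + L (o(f, L) = 1*(-1 + L) = -1 + L)
Y(V, E) = -15 + V (Y(V, E) = V + (-1 - 14) = V - 15 = -15 + V)
Y(140, -210) + (Z(-58) + y(34)) = (-15 + 140) + (61/4 + 34) = 125 + 197/4 = 697/4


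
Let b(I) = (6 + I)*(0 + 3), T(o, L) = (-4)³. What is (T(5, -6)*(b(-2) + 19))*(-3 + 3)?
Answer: 0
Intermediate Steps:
T(o, L) = -64
b(I) = 18 + 3*I (b(I) = (6 + I)*3 = 18 + 3*I)
(T(5, -6)*(b(-2) + 19))*(-3 + 3) = (-64*((18 + 3*(-2)) + 19))*(-3 + 3) = -64*((18 - 6) + 19)*0 = -64*(12 + 19)*0 = -64*31*0 = -1984*0 = 0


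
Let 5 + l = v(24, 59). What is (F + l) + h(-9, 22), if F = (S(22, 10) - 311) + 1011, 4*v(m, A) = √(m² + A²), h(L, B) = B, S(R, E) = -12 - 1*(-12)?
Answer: 717 + √4057/4 ≈ 732.92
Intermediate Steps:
S(R, E) = 0 (S(R, E) = -12 + 12 = 0)
v(m, A) = √(A² + m²)/4 (v(m, A) = √(m² + A²)/4 = √(A² + m²)/4)
l = -5 + √4057/4 (l = -5 + √(59² + 24²)/4 = -5 + √(3481 + 576)/4 = -5 + √4057/4 ≈ 10.924)
F = 700 (F = (0 - 311) + 1011 = -311 + 1011 = 700)
(F + l) + h(-9, 22) = (700 + (-5 + √4057/4)) + 22 = (695 + √4057/4) + 22 = 717 + √4057/4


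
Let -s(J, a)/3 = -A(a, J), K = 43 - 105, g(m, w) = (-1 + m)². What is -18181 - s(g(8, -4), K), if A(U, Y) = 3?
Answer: -18190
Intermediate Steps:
K = -62
s(J, a) = 9 (s(J, a) = -(-3)*3 = -3*(-3) = 9)
-18181 - s(g(8, -4), K) = -18181 - 1*9 = -18181 - 9 = -18190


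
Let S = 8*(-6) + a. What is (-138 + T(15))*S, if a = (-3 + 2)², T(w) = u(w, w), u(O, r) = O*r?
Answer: -4089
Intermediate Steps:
T(w) = w² (T(w) = w*w = w²)
a = 1 (a = (-1)² = 1)
S = -47 (S = 8*(-6) + 1 = -48 + 1 = -47)
(-138 + T(15))*S = (-138 + 15²)*(-47) = (-138 + 225)*(-47) = 87*(-47) = -4089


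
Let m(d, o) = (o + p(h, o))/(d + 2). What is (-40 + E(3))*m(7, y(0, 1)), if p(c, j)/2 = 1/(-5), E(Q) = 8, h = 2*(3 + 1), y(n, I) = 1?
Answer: -32/15 ≈ -2.1333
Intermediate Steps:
h = 8 (h = 2*4 = 8)
p(c, j) = -⅖ (p(c, j) = 2/(-5) = 2*(-⅕) = -⅖)
m(d, o) = (-⅖ + o)/(2 + d) (m(d, o) = (o - ⅖)/(d + 2) = (-⅖ + o)/(2 + d))
(-40 + E(3))*m(7, y(0, 1)) = (-40 + 8)*((-⅖ + 1)/(2 + 7)) = -32*3/(9*5) = -32*1/15 = -32/15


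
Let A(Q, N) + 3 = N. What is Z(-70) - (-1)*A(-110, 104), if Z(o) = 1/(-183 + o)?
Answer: 25552/253 ≈ 101.00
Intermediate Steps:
A(Q, N) = -3 + N
Z(-70) - (-1)*A(-110, 104) = 1/(-183 - 70) - (-1)*(-3 + 104) = 1/(-253) - (-1)*101 = -1/253 - 1*(-101) = -1/253 + 101 = 25552/253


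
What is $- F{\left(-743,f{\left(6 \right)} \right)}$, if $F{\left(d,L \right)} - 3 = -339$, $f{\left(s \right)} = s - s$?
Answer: $336$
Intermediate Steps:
$f{\left(s \right)} = 0$
$F{\left(d,L \right)} = -336$ ($F{\left(d,L \right)} = 3 - 339 = -336$)
$- F{\left(-743,f{\left(6 \right)} \right)} = \left(-1\right) \left(-336\right) = 336$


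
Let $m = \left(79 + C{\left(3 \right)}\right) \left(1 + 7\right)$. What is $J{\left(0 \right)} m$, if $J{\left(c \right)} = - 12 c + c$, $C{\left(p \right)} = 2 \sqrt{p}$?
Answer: $0$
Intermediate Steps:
$J{\left(c \right)} = - 11 c$
$m = 632 + 16 \sqrt{3}$ ($m = \left(79 + 2 \sqrt{3}\right) \left(1 + 7\right) = \left(79 + 2 \sqrt{3}\right) 8 = 632 + 16 \sqrt{3} \approx 659.71$)
$J{\left(0 \right)} m = \left(-11\right) 0 \left(632 + 16 \sqrt{3}\right) = 0 \left(632 + 16 \sqrt{3}\right) = 0$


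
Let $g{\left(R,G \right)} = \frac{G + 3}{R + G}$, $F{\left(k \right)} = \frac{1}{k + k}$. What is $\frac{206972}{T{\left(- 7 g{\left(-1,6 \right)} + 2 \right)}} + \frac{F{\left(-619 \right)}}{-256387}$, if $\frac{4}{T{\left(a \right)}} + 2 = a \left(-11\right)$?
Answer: $\frac{9410720442539339}{1587035530} \approx 5.9297 \cdot 10^{6}$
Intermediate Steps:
$F{\left(k \right)} = \frac{1}{2 k}$
$g{\left(R,G \right)} = \frac{3 + G}{G + R}$
$T{\left(a \right)} = \frac{4}{-2 - 11 a}$ ($T{\left(a \right)} = \frac{4}{-2 + a \left(-11\right)} = \frac{4}{-2 - 11 a}$)
$\frac{206972}{T{\left(- 7 g{\left(-1,6 \right)} + 2 \right)}} + \frac{F{\left(-619 \right)}}{-256387} = \frac{206972}{\left(-4\right) \frac{1}{2 + 11 \left(- 7 \frac{3 + 6}{6 - 1} + 2\right)}} + \frac{\frac{1}{2} \frac{1}{-619}}{-256387} = \frac{206972}{\left(-4\right) \frac{1}{2 + 11 \left(- 7 \cdot \frac{1}{5} \cdot 9 + 2\right)}} + \frac{1}{2} \left(- \frac{1}{619}\right) \left(- \frac{1}{256387}\right) = \frac{206972}{\left(-4\right) \frac{1}{2 + 11 \left(- 7 \cdot \frac{1}{5} \cdot 9 + 2\right)}} - - \frac{1}{317407106} = \frac{206972}{\left(-4\right) \frac{1}{2 + 11 \left(\left(-7\right) \frac{9}{5} + 2\right)}} + \frac{1}{317407106} = \frac{206972}{\left(-4\right) \frac{1}{2 + 11 \left(- \frac{63}{5} + 2\right)}} + \frac{1}{317407106} = \frac{206972}{\left(-4\right) \frac{1}{2 + 11 \left(- \frac{53}{5}\right)}} + \frac{1}{317407106} = \frac{206972}{\left(-4\right) \frac{1}{2 - \frac{583}{5}}} + \frac{1}{317407106} = \frac{206972}{\left(-4\right) \frac{1}{- \frac{573}{5}}} + \frac{1}{317407106} = \frac{206972}{\left(-4\right) \left(- \frac{5}{573}\right)} + \frac{1}{317407106} = \frac{206972}{\frac{20}{573}} + \frac{1}{317407106} = 206972 \cdot \frac{573}{20} + \frac{1}{317407106} = \frac{29648739}{5} + \frac{1}{317407106} = \frac{9410720442539339}{1587035530}$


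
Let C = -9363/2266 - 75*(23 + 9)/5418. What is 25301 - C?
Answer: 51780216787/2046198 ≈ 25306.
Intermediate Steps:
C = -9361189/2046198 (C = -9363*1/2266 - 75*32*(1/5418) = -9363/2266 - 2400*1/5418 = -9363/2266 - 400/903 = -9361189/2046198 ≈ -4.5749)
25301 - C = 25301 - 1*(-9361189/2046198) = 25301 + 9361189/2046198 = 51780216787/2046198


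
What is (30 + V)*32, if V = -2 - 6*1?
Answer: 704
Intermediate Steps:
V = -8 (V = -2 - 6 = -8)
(30 + V)*32 = (30 - 8)*32 = 22*32 = 704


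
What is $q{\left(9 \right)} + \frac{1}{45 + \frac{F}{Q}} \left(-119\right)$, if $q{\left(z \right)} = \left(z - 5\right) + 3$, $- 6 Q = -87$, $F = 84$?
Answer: $\frac{6860}{1473} \approx 4.6572$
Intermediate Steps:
$Q = \frac{29}{2}$ ($Q = \left(- \frac{1}{6}\right) \left(-87\right) = \frac{29}{2} \approx 14.5$)
$q{\left(z \right)} = -2 + z$ ($q{\left(z \right)} = \left(-5 + z\right) + 3 = -2 + z$)
$q{\left(9 \right)} + \frac{1}{45 + \frac{F}{Q}} \left(-119\right) = \left(-2 + 9\right) + \frac{1}{45 + \frac{84}{\frac{29}{2}}} \left(-119\right) = 7 + \frac{1}{45 + 84 \cdot \frac{2}{29}} \left(-119\right) = 7 + \frac{1}{45 + \frac{168}{29}} \left(-119\right) = 7 + \frac{1}{\frac{1473}{29}} \left(-119\right) = 7 + \frac{29}{1473} \left(-119\right) = 7 - \frac{3451}{1473} = \frac{6860}{1473}$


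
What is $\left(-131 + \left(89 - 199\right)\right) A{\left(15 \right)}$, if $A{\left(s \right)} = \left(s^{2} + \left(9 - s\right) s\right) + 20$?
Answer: $-37355$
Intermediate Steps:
$A{\left(s \right)} = 20 + s^{2} + s \left(9 - s\right)$ ($A{\left(s \right)} = \left(s^{2} + s \left(9 - s\right)\right) + 20 = 20 + s^{2} + s \left(9 - s\right)$)
$\left(-131 + \left(89 - 199\right)\right) A{\left(15 \right)} = \left(-131 + \left(89 - 199\right)\right) \left(20 + 9 \cdot 15\right) = \left(-131 - 110\right) \left(20 + 135\right) = \left(-241\right) 155 = -37355$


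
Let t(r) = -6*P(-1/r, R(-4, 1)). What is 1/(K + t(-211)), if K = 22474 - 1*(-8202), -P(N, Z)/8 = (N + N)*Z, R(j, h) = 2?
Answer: 211/6472828 ≈ 3.2598e-5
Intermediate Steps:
P(N, Z) = -16*N*Z (P(N, Z) = -8*(N + N)*Z = -8*2*N*Z = -16*N*Z)
t(r) = -192/r (t(r) = -(-96)*(-1/r)*2 = -192/r)
K = 30676 (K = 22474 + 8202 = 30676)
1/(K + t(-211)) = 1/(30676 - 192/(-211)) = 1/(30676 - 192*(-1/211)) = 1/(30676 + 192/211) = 1/(6472828/211) = 211/6472828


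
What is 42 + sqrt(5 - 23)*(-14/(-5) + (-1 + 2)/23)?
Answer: 42 + 981*I*sqrt(2)/115 ≈ 42.0 + 12.064*I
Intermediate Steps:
42 + sqrt(5 - 23)*(-14/(-5) + (-1 + 2)/23) = 42 + sqrt(-18)*(-14*(-1/5) + 1*(1/23)) = 42 + (3*I*sqrt(2))*(14/5 + 1/23) = 42 + (3*I*sqrt(2))*(327/115) = 42 + 981*I*sqrt(2)/115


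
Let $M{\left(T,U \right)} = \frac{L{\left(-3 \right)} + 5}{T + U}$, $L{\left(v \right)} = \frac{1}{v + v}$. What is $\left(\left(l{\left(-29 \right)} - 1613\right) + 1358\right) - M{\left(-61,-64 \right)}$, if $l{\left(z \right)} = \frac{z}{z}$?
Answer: $- \frac{190471}{750} \approx -253.96$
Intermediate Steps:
$L{\left(v \right)} = \frac{1}{2 v}$
$M{\left(T,U \right)} = \frac{29}{6 \left(T + U\right)}$ ($M{\left(T,U \right)} = \frac{\frac{1}{2 \left(-3\right)} + 5}{T + U} = \frac{\frac{1}{2} \left(- \frac{1}{3}\right) + 5}{T + U} = \frac{- \frac{1}{6} + 5}{T + U} = \frac{29}{6 \left(T + U\right)}$)
$l{\left(z \right)} = 1$
$\left(\left(l{\left(-29 \right)} - 1613\right) + 1358\right) - M{\left(-61,-64 \right)} = \left(\left(1 - 1613\right) + 1358\right) - \frac{29}{6 \left(-61 - 64\right)} = \left(-1612 + 1358\right) - \frac{29}{6 \left(-125\right)} = -254 - \frac{29}{6} \left(- \frac{1}{125}\right) = -254 - - \frac{29}{750} = -254 + \frac{29}{750} = - \frac{190471}{750}$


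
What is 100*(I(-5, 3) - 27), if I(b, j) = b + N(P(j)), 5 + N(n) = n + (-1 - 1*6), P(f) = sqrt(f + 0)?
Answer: -4400 + 100*sqrt(3) ≈ -4226.8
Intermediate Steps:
P(f) = sqrt(f)
N(n) = -12 + n (N(n) = -5 + (n + (-1 - 1*6)) = -5 + (n + (-1 - 6)) = -5 + (n - 7) = -5 + (-7 + n) = -12 + n)
I(b, j) = -12 + b + sqrt(j) (I(b, j) = b + (-12 + sqrt(j)) = -12 + b + sqrt(j))
100*(I(-5, 3) - 27) = 100*((-12 - 5 + sqrt(3)) - 27) = 100*((-17 + sqrt(3)) - 27) = 100*(-44 + sqrt(3)) = -4400 + 100*sqrt(3)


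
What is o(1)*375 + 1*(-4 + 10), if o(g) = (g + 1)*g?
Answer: 756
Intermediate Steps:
o(g) = g*(1 + g) (o(g) = (1 + g)*g = g*(1 + g))
o(1)*375 + 1*(-4 + 10) = (1*(1 + 1))*375 + 1*(-4 + 10) = (1*2)*375 + 1*6 = 2*375 + 6 = 750 + 6 = 756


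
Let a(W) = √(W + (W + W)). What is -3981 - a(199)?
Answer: -3981 - √597 ≈ -4005.4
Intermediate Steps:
a(W) = √3*√W (a(W) = √(W + 2*W) = √(3*W) = √3*√W)
-3981 - a(199) = -3981 - √3*√199 = -3981 - √597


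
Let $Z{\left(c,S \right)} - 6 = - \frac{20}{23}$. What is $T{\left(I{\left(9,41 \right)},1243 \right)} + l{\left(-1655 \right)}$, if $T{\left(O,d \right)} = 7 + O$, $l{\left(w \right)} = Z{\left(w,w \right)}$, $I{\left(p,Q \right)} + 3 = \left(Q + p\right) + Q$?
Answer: $\frac{2303}{23} \approx 100.13$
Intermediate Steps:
$I{\left(p,Q \right)} = -3 + p + 2 Q$ ($I{\left(p,Q \right)} = -3 + \left(\left(Q + p\right) + Q\right) = -3 + \left(p + 2 Q\right) = -3 + p + 2 Q$)
$Z{\left(c,S \right)} = \frac{118}{23}$ ($Z{\left(c,S \right)} = 6 - \frac{20}{23} = \frac{118}{23}$)
$l{\left(w \right)} = \frac{118}{23}$
$T{\left(I{\left(9,41 \right)},1243 \right)} + l{\left(-1655 \right)} = \left(7 + \left(-3 + 9 + 2 \cdot 41\right)\right) + \frac{118}{23} = \left(7 + \left(-3 + 9 + 82\right)\right) + \frac{118}{23} = \left(7 + 88\right) + \frac{118}{23} = 95 + \frac{118}{23} = \frac{2303}{23}$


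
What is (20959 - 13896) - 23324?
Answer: -16261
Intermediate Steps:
(20959 - 13896) - 23324 = 7063 - 23324 = -16261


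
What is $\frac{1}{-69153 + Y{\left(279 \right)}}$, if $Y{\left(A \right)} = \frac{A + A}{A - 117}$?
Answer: $- \frac{9}{622346} \approx -1.4461 \cdot 10^{-5}$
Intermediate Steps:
$Y{\left(A \right)} = \frac{2 A}{-117 + A}$
$\frac{1}{-69153 + Y{\left(279 \right)}} = \frac{1}{-69153 + 2 \cdot 279 \frac{1}{-117 + 279}} = \frac{1}{-69153 + 2 \cdot 279 \cdot \frac{1}{162}} = \frac{1}{-69153 + \frac{31}{9}} = \frac{1}{- \frac{622346}{9}} = - \frac{9}{622346}$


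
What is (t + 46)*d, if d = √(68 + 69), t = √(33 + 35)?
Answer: 2*√137*(23 + √17) ≈ 634.94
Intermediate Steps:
t = 2*√17 (t = √68 = 2*√17 ≈ 8.2462)
d = √137 ≈ 11.705
(t + 46)*d = (2*√17 + 46)*√137 = (46 + 2*√17)*√137 = √137*(46 + 2*√17)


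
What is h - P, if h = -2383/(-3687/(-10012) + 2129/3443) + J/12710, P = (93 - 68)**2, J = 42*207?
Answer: -656967589892332/216132844595 ≈ -3039.6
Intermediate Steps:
J = 8694
P = 625 (P = 25**2 = 625)
h = -521884562020457/216132844595 (h = -2383/(-3687/(-10012) + 2129/3443) + 8694/12710 = -2383/(-3687*(-1/10012) + 2129*(1/3443)) + 8694*(1/12710) = -2383/(3687/10012 + 2129/3443) + 4347/6355 = -2383/34009889/34471316 + 4347/6355 = -2383*34471316/34009889 + 4347/6355 = -82145146028/34009889 + 4347/6355 = -521884562020457/216132844595 ≈ -2414.6)
h - P = -521884562020457/216132844595 - 1*625 = -521884562020457/216132844595 - 625 = -656967589892332/216132844595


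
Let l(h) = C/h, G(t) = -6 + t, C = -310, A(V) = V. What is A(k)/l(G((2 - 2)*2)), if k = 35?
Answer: 21/31 ≈ 0.67742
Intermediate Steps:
l(h) = -310/h
A(k)/l(G((2 - 2)*2)) = 35/((-310/(-6 + (2 - 2)*2))) = 35/((-310/(-6 + 0*2))) = 35/((-310/(-6 + 0))) = 35/((-310/(-6))) = 35/((-310*(-⅙))) = 35/(155/3) = 35*(3/155) = 21/31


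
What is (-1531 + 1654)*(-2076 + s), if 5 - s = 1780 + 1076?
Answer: -606021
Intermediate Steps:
s = -2851 (s = 5 - (1780 + 1076) = 5 - 1*2856 = 5 - 2856 = -2851)
(-1531 + 1654)*(-2076 + s) = (-1531 + 1654)*(-2076 - 2851) = 123*(-4927) = -606021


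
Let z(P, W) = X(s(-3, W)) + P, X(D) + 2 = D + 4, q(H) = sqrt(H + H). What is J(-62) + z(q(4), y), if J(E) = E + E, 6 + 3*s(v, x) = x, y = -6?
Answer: -126 + 2*sqrt(2) ≈ -123.17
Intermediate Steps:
q(H) = sqrt(2)*sqrt(H) (q(H) = sqrt(2*H) = sqrt(2)*sqrt(H))
s(v, x) = -2 + x/3
X(D) = 2 + D (X(D) = -2 + (D + 4) = -2 + (4 + D) = 2 + D)
z(P, W) = P + W/3 (z(P, W) = (2 + (-2 + W/3)) + P = W/3 + P = P + W/3)
J(E) = 2*E
J(-62) + z(q(4), y) = 2*(-62) + (sqrt(2)*sqrt(4) + (1/3)*(-6)) = -124 + (sqrt(2)*2 - 2) = -124 + (2*sqrt(2) - 2) = -124 + (-2 + 2*sqrt(2)) = -126 + 2*sqrt(2)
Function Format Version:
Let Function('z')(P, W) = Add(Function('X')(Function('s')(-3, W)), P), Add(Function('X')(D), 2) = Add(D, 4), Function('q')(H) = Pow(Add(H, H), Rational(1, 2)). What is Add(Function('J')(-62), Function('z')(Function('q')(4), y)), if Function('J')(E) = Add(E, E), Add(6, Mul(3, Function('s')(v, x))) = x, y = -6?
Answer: Add(-126, Mul(2, Pow(2, Rational(1, 2)))) ≈ -123.17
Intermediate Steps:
Function('q')(H) = Mul(Pow(2, Rational(1, 2)), Pow(H, Rational(1, 2))) (Function('q')(H) = Pow(Mul(2, H), Rational(1, 2)) = Mul(Pow(2, Rational(1, 2)), Pow(H, Rational(1, 2))))
Function('s')(v, x) = Add(-2, Mul(Rational(1, 3), x))
Function('X')(D) = Add(2, D) (Function('X')(D) = Add(-2, Add(D, 4)) = Add(-2, Add(4, D)) = Add(2, D))
Function('z')(P, W) = Add(P, Mul(Rational(1, 3), W)) (Function('z')(P, W) = Add(Add(2, Add(-2, Mul(Rational(1, 3), W))), P) = Add(Mul(Rational(1, 3), W), P) = Add(P, Mul(Rational(1, 3), W)))
Function('J')(E) = Mul(2, E)
Add(Function('J')(-62), Function('z')(Function('q')(4), y)) = Add(Mul(2, -62), Add(Mul(Pow(2, Rational(1, 2)), Pow(4, Rational(1, 2))), Mul(Rational(1, 3), -6))) = Add(-124, Add(Mul(Pow(2, Rational(1, 2)), 2), -2)) = Add(-124, Add(Mul(2, Pow(2, Rational(1, 2))), -2)) = Add(-124, Add(-2, Mul(2, Pow(2, Rational(1, 2))))) = Add(-126, Mul(2, Pow(2, Rational(1, 2))))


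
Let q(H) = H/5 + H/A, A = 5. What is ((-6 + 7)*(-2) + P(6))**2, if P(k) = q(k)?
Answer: 4/25 ≈ 0.16000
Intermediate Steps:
q(H) = 2*H/5 (q(H) = H/5 + H/5 = 2*H/5)
P(k) = 2*k/5
((-6 + 7)*(-2) + P(6))**2 = ((-6 + 7)*(-2) + (2/5)*6)**2 = (1*(-2) + 12/5)**2 = (-2 + 12/5)**2 = (2/5)**2 = 4/25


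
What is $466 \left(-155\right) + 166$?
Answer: $-72064$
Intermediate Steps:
$466 \left(-155\right) + 166 = -72230 + 166 = -72064$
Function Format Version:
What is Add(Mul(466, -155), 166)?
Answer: -72064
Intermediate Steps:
Add(Mul(466, -155), 166) = Add(-72230, 166) = -72064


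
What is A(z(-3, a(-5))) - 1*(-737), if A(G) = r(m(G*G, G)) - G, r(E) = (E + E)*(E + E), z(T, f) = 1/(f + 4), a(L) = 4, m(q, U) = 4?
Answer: 6407/8 ≈ 800.88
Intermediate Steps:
z(T, f) = 1/(4 + f)
r(E) = 4*E² (r(E) = (2*E)*(2*E) = 4*E²)
A(G) = 64 - G (A(G) = 4*4² - G = 4*16 - G = 64 - G)
A(z(-3, a(-5))) - 1*(-737) = (64 - 1/(4 + 4)) - 1*(-737) = (64 - 1/8) + 737 = (64 - 1*⅛) + 737 = (64 - ⅛) + 737 = 511/8 + 737 = 6407/8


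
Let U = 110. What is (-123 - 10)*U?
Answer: -14630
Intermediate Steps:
(-123 - 10)*U = (-123 - 10)*110 = -133*110 = -14630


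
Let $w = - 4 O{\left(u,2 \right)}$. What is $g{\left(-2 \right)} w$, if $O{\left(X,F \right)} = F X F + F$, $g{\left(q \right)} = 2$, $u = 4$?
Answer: $-144$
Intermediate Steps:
$O{\left(X,F \right)} = F + X F^{2}$ ($O{\left(X,F \right)} = X F^{2} + F = F + X F^{2}$)
$w = -72$ ($w = - 4 \cdot 2 \left(1 + 2 \cdot 4\right) = - 4 \cdot 2 \left(1 + 8\right) = - 4 \cdot 2 \cdot 9 = \left(-4\right) 18 = -72$)
$g{\left(-2 \right)} w = 2 \left(-72\right) = -144$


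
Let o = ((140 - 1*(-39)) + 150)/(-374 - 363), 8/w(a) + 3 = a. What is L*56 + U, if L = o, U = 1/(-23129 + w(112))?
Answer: -46447960805/1858016061 ≈ -24.999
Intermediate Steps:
w(a) = 8/(-3 + a)
U = -109/2521053 (U = 1/(-23129 + 8/(-3 + 112)) = 1/(-23129 + 8/109) = 1/(-2521053/109) = -109/2521053 ≈ -4.3236e-5)
o = -329/737 (o = ((140 + 39) + 150)/(-737) = (179 + 150)*(-1/737) = 329*(-1/737) = -329/737 ≈ -0.44640)
L = -329/737 ≈ -0.44640
L*56 + U = -329/737*56 - 109/2521053 = -18424/737 - 109/2521053 = -46447960805/1858016061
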